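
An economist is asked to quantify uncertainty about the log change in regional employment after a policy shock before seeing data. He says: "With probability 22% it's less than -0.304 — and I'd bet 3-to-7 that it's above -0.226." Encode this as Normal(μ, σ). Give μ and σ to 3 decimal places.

For Normal(μ,σ), the p-quantile is μ + z_p·σ. Here z_{0.22} = -0.7722, z_{0.7} = 0.5244.
So -0.304 = μ − 0.7722σ and -0.226 = μ + 0.5244σ.
Subtracting: σ = (-0.226 − -0.304)/(0.5244 − (-0.7722)) = 0.060.
Then μ = -0.304 − (-0.7722)·0.060 = -0.258.

μ = -0.258, σ = 0.060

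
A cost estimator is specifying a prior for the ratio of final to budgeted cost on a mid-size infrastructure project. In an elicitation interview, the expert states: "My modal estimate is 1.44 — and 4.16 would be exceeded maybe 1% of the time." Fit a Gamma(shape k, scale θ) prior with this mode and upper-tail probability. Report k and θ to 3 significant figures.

Gamma(k,θ) with k>1 has mode (k−1)θ, so θ = 1.44/(k−1).
Need P(X < 4.16) = 0.99 with θ tied to k this way. Start at k = 2, θ = 1.44: P(X<4.16) ≈ 0.784.
Too low — raise k to concentrate. Iterating converges to k ≈ 5.04.
Then θ = 1.44/(5.04−1) ≈ 0.357.

k ≈ 5.04, θ ≈ 0.357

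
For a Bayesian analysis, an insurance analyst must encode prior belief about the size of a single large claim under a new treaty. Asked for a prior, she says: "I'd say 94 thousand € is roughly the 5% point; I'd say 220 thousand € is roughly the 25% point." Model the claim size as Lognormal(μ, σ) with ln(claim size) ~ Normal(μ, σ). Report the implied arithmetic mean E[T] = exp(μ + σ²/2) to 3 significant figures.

E[T] ≈ 583 thousand €

If T ~ Lognormal(μ,σ) then ln T ~ Normal(μ,σ), so the p-quantile of ln T is μ + z_p·σ.
ln(94) = 4.543 and ln(220) = 5.394; z_{0.05} = -1.645, z_{0.25} = -0.6745.
σ = (5.394 − 4.543)/(-0.6745 − (-1.645)) = 0.876.
μ = 4.543 − (-1.645)·0.876 = 5.985.
E[T] = exp(μ + σ²/2) = exp(5.985 + 0.3840) = 583 thousand €.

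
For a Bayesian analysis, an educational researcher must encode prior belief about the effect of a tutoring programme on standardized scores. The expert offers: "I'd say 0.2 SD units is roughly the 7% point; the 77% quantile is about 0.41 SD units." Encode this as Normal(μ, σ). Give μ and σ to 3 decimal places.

μ = 0.340, σ = 0.095

For Normal(μ,σ), the p-quantile is μ + z_p·σ. Here z_{0.07} = -1.476, z_{0.77} = 0.7388.
So 0.2 = μ − 1.476σ and 0.41 = μ + 0.7388σ.
Subtracting: σ = (0.41 − 0.2)/(0.7388 − (-1.476)) = 0.095.
Then μ = 0.2 − (-1.476)·0.095 = 0.340.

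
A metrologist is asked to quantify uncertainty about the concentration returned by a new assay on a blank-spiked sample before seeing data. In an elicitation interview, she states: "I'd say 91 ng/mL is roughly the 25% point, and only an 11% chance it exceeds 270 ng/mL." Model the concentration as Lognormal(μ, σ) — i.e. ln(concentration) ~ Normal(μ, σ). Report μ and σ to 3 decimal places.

μ ≈ 4.897, σ ≈ 0.572

If T ~ Lognormal(μ,σ) then ln T ~ Normal(μ,σ), so the p-quantile of ln T is μ + z_p·σ.
ln(91) = 4.511 and ln(270) = 5.598; z_{0.25} = -0.6745, z_{0.89} = 1.227.
σ = (5.598 − 4.511)/(1.227 − (-0.6745)) = 0.572.
μ = 4.511 − (-0.6745)·0.572 = 4.897.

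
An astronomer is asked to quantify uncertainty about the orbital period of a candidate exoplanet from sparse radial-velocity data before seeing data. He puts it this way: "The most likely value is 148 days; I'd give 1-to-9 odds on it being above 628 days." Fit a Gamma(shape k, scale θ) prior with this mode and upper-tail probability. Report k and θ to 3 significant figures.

k ≈ 1.87, θ ≈ 170

Gamma(k,θ) with k>1 has mode (k−1)θ, so θ = 148/(k−1).
Need P(X < 628) = 0.9 with θ tied to k this way. Start at k = 2, θ = 148: P(X<628) ≈ 0.925.
Too high — lower k to spread out. Iterating converges to k ≈ 1.87.
Then θ = 148/(1.87−1) ≈ 170.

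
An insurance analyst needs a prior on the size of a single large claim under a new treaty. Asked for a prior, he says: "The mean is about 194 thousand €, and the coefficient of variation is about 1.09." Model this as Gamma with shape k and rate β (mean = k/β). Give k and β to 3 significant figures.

k ≈ 0.842, β ≈ 0.00434

For Gamma(k, rate β): mean = k/β, variance = k/β², so CV = 1/√k.
CV = 1.09, hence k = 1/CV² = 0.842.
Then β = k/mean = 0.842/194 = 0.00434.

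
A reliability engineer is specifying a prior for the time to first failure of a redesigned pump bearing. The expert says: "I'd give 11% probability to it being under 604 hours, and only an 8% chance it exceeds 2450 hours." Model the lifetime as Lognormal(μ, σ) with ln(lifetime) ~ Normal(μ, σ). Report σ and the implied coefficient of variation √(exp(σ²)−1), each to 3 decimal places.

If T ~ Lognormal(μ,σ) then ln T ~ Normal(μ,σ), so the p-quantile of ln T is μ + z_p·σ.
ln(604) = 6.404 and ln(2450) = 7.804; z_{0.11} = -1.227, z_{0.92} = 1.405.
σ = (7.804 − 6.404)/(1.405 − (-1.227)) = 0.532.
μ = 6.404 − (-1.227)·0.532 = 7.056.
CV = √(exp(σ²)−1) = √(exp(0.2831)−1) = 0.572.

σ ≈ 0.532, CV ≈ 0.572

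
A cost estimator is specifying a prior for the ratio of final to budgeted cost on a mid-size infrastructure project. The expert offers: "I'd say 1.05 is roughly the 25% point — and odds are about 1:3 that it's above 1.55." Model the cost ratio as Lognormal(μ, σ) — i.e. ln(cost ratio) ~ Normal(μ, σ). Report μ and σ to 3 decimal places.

If T ~ Lognormal(μ,σ) then ln T ~ Normal(μ,σ), so the p-quantile of ln T is μ + z_p·σ.
ln(1.05) = 0.04879 and ln(1.55) = 0.4383; z_{0.25} = -0.6745, z_{0.75} = 0.6745.
σ = (0.4383 − 0.04879)/(0.6745 − (-0.6745)) = 0.289.
μ = 0.04879 − (-0.6745)·0.289 = 0.244.

μ ≈ 0.244, σ ≈ 0.289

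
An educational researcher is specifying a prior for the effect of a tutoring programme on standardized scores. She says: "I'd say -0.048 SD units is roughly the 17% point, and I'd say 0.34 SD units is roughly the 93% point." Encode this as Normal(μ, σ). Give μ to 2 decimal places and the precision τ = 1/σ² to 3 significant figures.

The p-quantile of Normal(μ,σ) is μ + z_p·σ, with z_{0.17} = -0.9542 and z_{0.93} = 1.476.
Eliminate σ: μ = (z₂·x₁ − z₁·x₂)/(z₂ − z₁) = (1.476·-0.048 − (-0.9542)·0.34)/2.43 = 0.10.
Then σ = (x₂ − x₁)/(z₂ − z₁) = (0.34 − -0.048)/2.43 = 0.16.
Precision τ = 1/σ² = 1/0.1597² = 39.2.

μ = 0.10, τ = 39.2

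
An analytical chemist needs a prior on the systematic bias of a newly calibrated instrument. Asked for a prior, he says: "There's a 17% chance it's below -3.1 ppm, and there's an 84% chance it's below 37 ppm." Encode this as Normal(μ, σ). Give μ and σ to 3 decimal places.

The p-quantile of Normal(μ,σ) is μ + z_p·σ, with z_{0.17} = -0.9542 and z_{0.84} = 0.9945.
Eliminate σ: μ = (z₂·x₁ − z₁·x₂)/(z₂ − z₁) = (0.9945·-3.1 − (-0.9542)·37)/1.949 = 16.535.
Then σ = (x₂ − x₁)/(z₂ − z₁) = (37 − -3.1)/1.949 = 20.579.

μ = 16.535, σ = 20.579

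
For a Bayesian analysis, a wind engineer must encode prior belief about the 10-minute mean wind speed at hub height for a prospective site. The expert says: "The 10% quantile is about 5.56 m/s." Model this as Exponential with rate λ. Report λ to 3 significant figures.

λ ≈ 0.0189

P(T < 5.56) = 1 − e^(−λ·5.56) = 0.1, so λ = −ln(1−0.1)/5.56 = −ln(0.9)/5.56 = 0.0189.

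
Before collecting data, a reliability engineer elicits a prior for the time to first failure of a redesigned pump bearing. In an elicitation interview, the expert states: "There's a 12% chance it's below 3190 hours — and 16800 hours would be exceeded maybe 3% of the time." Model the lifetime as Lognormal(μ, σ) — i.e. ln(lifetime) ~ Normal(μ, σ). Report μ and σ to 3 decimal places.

If T ~ Lognormal(μ,σ) then ln T ~ Normal(μ,σ), so the p-quantile of ln T is μ + z_p·σ.
ln(3190) = 8.068 and ln(16800) = 9.729; z_{0.12} = -1.175, z_{0.97} = 1.881.
σ = (9.729 − 8.068)/(1.881 − (-1.175)) = 0.544.
μ = 8.068 − (-1.175)·0.544 = 8.707.

μ ≈ 8.707, σ ≈ 0.544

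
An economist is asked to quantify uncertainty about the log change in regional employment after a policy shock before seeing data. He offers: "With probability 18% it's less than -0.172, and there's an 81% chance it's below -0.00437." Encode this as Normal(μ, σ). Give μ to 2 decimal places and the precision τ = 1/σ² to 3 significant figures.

μ = -0.09, τ = 114

The p-quantile of Normal(μ,σ) is μ + z_p·σ, with z_{0.18} = -0.9154 and z_{0.81} = 0.8779.
Eliminate σ: μ = (z₂·x₁ − z₁·x₂)/(z₂ − z₁) = (0.8779·-0.172 − (-0.9154)·-0.00437)/1.793 = -0.09.
Then σ = (x₂ − x₁)/(z₂ − z₁) = (-0.00437 − -0.172)/1.793 = 0.09.
Precision τ = 1/σ² = 1/0.09348² = 114.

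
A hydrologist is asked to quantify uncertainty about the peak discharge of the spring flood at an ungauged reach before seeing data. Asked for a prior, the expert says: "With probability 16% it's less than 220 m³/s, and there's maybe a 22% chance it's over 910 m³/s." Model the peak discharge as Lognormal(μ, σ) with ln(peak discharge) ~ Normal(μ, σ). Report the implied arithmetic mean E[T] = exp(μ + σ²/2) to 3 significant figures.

E[T] ≈ 676 m³/s

If T ~ Lognormal(μ,σ) then ln T ~ Normal(μ,σ), so the p-quantile of ln T is μ + z_p·σ.
ln(220) = 5.394 and ln(910) = 6.813; z_{0.16} = -0.9945, z_{0.78} = 0.7722.
σ = (6.813 − 5.394)/(0.7722 − (-0.9945)) = 0.804.
μ = 5.394 − (-0.9945)·0.804 = 6.193.
E[T] = exp(μ + σ²/2) = exp(6.193 + 0.3229) = 676 m³/s.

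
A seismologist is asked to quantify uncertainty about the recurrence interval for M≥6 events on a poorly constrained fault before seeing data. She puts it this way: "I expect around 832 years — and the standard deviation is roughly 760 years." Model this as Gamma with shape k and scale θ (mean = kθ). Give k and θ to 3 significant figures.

For Gamma(k, scale θ): mean = kθ, variance = kθ², so CV = 1/√k.
CV = SD/mean = 760/832 = 0.9135, hence k = 1/CV² = 1.2.
Then θ = mean/k = 832/1.2 = 694.

k ≈ 1.2, θ ≈ 694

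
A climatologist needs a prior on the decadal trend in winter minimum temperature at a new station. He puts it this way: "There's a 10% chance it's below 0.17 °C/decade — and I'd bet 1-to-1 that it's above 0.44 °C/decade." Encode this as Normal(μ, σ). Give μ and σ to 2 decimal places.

μ = 0.44, σ = 0.21

The p-quantile of Normal(μ,σ) is μ + z_p·σ, with z_{0.1} = -1.282 and z_{0.5} = 0.
Eliminate σ: μ = (z₂·x₁ − z₁·x₂)/(z₂ − z₁) = (0·0.17 − (-1.282)·0.44)/1.282 = 0.44.
Then σ = (x₂ − x₁)/(z₂ − z₁) = (0.44 − 0.17)/1.282 = 0.21.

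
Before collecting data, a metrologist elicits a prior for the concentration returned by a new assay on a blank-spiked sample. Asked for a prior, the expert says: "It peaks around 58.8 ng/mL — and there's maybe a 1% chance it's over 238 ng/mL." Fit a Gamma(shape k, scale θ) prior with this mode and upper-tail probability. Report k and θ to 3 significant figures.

Gamma(k,θ) with k>1 has mode (k−1)θ, so θ = 58.8/(k−1).
Need P(X < 238) = 0.99 with θ tied to k this way. Start at k = 2, θ = 58.8: P(X<238) ≈ 0.912.
Too low — raise k to concentrate. Iterating converges to k ≈ 3.13.
Then θ = 58.8/(3.13−1) ≈ 27.6.

k ≈ 3.13, θ ≈ 27.6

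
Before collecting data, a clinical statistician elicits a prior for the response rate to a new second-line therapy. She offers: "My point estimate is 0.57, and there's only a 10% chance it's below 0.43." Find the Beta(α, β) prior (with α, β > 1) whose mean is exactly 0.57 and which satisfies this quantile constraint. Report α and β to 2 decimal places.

α ≈ 11.76, β ≈ 8.87

With mean 0.57 fixed, write α = 0.57s, β = 0.43s where s = α+β.
Need P(θ < 0.43) = 0.1 under Beta(0.57s, 0.43s). Normal approximation: (q−m)/√(m(1−m)/s) ≈ z_{0.1} = -1.28, so s ≈ 0.57·0.43·(-1.28)²/(0.43−0.57)² = 20.5.
At s = 20.5: P(θ<0.43) ≈ 0.101. Adjusting to match 0.1 gives s ≈ 20.64.
So α = 0.57·20.64 ≈ 11.76, β = 0.43·20.64 ≈ 8.87.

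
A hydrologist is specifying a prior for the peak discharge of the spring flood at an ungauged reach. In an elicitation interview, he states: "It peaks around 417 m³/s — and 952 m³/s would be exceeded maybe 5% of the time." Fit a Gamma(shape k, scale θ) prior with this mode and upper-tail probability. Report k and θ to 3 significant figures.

k ≈ 5.02, θ ≈ 104

Gamma(k,θ) with k>1 has mode (k−1)θ, so θ = 417/(k−1).
Need P(X < 952) = 0.95 with θ tied to k this way. Start at k = 2, θ = 417: P(X<952) ≈ 0.665.
Too low — raise k to concentrate. Iterating converges to k ≈ 5.02.
Then θ = 417/(5.02−1) ≈ 104.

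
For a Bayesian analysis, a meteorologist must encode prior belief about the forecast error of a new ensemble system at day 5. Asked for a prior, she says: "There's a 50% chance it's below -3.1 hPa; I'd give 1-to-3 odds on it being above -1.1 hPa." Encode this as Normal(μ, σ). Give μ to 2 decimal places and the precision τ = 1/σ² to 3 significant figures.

For Normal(μ,σ), the p-quantile is μ + z_p·σ. Here z_{0.5} = 0, z_{0.75} = 0.6745.
So -3.1 = μ + 0σ and -1.1 = μ + 0.6745σ.
Subtracting: σ = (-1.1 − -3.1)/(0.6745 − (0)) = 2.97.
Then μ = -3.1 − (0)·2.97 = -3.10.
Precision τ = 1/σ² = 1/2.965² = 0.114.

μ = -3.10, τ = 0.114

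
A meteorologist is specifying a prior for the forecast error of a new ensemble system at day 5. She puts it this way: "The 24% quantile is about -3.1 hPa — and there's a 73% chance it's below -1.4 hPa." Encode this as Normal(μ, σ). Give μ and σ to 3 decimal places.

μ = -2.190, σ = 1.289

For Normal(μ,σ), the p-quantile is μ + z_p·σ. Here z_{0.24} = -0.7063, z_{0.73} = 0.6128.
So -3.1 = μ − 0.7063σ and -1.4 = μ + 0.6128σ.
Subtracting: σ = (-1.4 − -3.1)/(0.6128 − (-0.7063)) = 1.289.
Then μ = -3.1 − (-0.7063)·1.289 = -2.190.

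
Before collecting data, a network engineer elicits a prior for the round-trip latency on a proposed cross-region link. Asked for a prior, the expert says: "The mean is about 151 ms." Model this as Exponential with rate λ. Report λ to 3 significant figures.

λ ≈ 0.00662

Exponential mean = 1/λ, so λ = 1/151.0 = 0.00662.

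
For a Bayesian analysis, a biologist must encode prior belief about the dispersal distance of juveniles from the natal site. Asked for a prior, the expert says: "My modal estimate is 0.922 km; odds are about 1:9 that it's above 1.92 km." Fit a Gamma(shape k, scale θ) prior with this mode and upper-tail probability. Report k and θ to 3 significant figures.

Gamma(k,θ) with k>1 has mode (k−1)θ, so θ = 0.922/(k−1).
Need P(X < 1.92) = 0.9 with θ tied to k this way. Start at k = 2, θ = 0.922: P(X<1.92) ≈ 0.616.
Too low — raise k to concentrate. Iterating converges to k ≈ 4.57.
Then θ = 0.922/(4.57−1) ≈ 0.258.

k ≈ 4.57, θ ≈ 0.258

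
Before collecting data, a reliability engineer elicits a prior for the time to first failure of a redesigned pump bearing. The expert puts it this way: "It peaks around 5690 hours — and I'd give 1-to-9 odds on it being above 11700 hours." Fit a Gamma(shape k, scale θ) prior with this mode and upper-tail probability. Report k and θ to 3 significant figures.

k ≈ 4.69, θ ≈ 1540

Gamma(k,θ) with k>1 has mode (k−1)θ, so θ = 5690/(k−1).
Need P(X < 11700) = 0.9 with θ tied to k this way. Start at k = 2, θ = 5690: P(X<11700) ≈ 0.609.
Too low — raise k to concentrate. Iterating converges to k ≈ 4.69.
Then θ = 5690/(4.69−1) ≈ 1540.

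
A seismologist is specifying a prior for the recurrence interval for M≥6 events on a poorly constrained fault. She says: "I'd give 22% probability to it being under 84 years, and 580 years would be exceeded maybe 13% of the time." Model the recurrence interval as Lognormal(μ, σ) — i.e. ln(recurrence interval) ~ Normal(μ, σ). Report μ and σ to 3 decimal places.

μ ≈ 5.217, σ ≈ 1.018

If T ~ Lognormal(μ,σ) then ln T ~ Normal(μ,σ), so the p-quantile of ln T is μ + z_p·σ.
ln(84) = 4.431 and ln(580) = 6.363; z_{0.22} = -0.7722, z_{0.87} = 1.126.
σ = (6.363 − 4.431)/(1.126 − (-0.7722)) = 1.018.
μ = 4.431 − (-0.7722)·1.018 = 5.217.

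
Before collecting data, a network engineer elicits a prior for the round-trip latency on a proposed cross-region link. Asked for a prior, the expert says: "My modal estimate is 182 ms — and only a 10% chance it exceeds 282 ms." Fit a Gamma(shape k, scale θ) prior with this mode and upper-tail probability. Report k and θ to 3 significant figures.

k ≈ 10.8, θ ≈ 18.7

Gamma(k,θ) with k>1 has mode (k−1)θ, so θ = 182/(k−1).
Need P(X < 282) = 0.9 with θ tied to k this way. Start at k = 2, θ = 182: P(X<282) ≈ 0.459.
Too low — raise k to concentrate. Iterating converges to k ≈ 10.8.
Then θ = 182/(10.8−1) ≈ 18.7.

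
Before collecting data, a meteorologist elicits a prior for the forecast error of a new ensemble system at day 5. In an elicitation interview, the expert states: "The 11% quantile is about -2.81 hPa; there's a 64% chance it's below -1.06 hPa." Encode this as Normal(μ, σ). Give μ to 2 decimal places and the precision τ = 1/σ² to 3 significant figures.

For Normal(μ,σ), the p-quantile is μ + z_p·σ. Here z_{0.11} = -1.227, z_{0.64} = 0.3585.
So -2.81 = μ − 1.227σ and -1.06 = μ + 0.3585σ.
Subtracting: σ = (-1.06 − -2.81)/(0.3585 − (-1.227)) = 1.10.
Then μ = -2.81 − (-1.227)·1.10 = -1.46.
Precision τ = 1/σ² = 1/1.104² = 0.82.

μ = -1.46, τ = 0.82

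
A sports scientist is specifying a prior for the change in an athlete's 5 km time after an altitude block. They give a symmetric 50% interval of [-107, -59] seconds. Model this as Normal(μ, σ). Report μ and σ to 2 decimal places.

μ = -83.00, σ = 35.58

A symmetric 50% interval runs μ ± z·σ with z = 0.6745.
Half-width = 24, so σ = 24/0.6745 = 35.58.
μ is the interval midpoint, -83.00.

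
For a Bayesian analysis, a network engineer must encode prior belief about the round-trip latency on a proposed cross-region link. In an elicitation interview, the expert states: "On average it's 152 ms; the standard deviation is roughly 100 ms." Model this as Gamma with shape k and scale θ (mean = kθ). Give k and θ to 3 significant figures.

k ≈ 2.31, θ ≈ 65.8

For Gamma(k, scale θ): mean = kθ, variance = kθ², so CV = 1/√k.
CV = SD/mean = 100/152 = 0.6579, hence k = 1/CV² = 2.31.
Then θ = mean/k = 152/2.31 = 65.8.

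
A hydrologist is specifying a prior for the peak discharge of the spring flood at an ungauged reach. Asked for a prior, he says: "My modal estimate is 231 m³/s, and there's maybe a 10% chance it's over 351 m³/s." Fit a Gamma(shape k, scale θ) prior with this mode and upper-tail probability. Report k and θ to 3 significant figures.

Gamma(k,θ) with k>1 has mode (k−1)θ, so θ = 231/(k−1).
Need P(X < 351) = 0.9 with θ tied to k this way. Start at k = 2, θ = 231: P(X<351) ≈ 0.449.
Too low — raise k to concentrate. Iterating converges to k ≈ 11.6.
Then θ = 231/(11.6−1) ≈ 21.7.

k ≈ 11.6, θ ≈ 21.7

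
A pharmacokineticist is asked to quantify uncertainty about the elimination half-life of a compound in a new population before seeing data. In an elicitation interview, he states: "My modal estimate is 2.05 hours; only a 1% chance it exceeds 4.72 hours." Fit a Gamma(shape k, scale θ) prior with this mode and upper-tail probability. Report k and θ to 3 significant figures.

k ≈ 7.87, θ ≈ 0.298

Gamma(k,θ) with k>1 has mode (k−1)θ, so θ = 2.05/(k−1).
Need P(X < 4.72) = 0.99 with θ tied to k this way. Start at k = 2, θ = 2.05: P(X<4.72) ≈ 0.670.
Too low — raise k to concentrate. Iterating converges to k ≈ 7.87.
Then θ = 2.05/(7.87−1) ≈ 0.298.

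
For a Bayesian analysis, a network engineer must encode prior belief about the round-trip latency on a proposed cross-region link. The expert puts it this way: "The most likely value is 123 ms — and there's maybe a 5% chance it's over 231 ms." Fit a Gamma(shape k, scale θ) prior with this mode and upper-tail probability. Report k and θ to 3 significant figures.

Gamma(k,θ) with k>1 has mode (k−1)θ, so θ = 123/(k−1).
Need P(X < 231) = 0.95 with θ tied to k this way. Start at k = 2, θ = 123: P(X<231) ≈ 0.560.
Too low — raise k to concentrate. Iterating converges to k ≈ 8.
Then θ = 123/(8−1) ≈ 17.6.

k ≈ 8, θ ≈ 17.6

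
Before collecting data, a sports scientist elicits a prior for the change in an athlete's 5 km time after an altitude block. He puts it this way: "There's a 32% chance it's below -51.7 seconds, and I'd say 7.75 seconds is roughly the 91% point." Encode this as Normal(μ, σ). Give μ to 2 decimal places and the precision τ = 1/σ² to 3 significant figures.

For Normal(μ,σ), the p-quantile is μ + z_p·σ. Here z_{0.32} = -0.4677, z_{0.91} = 1.341.
So -51.7 = μ − 0.4677σ and 7.75 = μ + 1.341σ.
Subtracting: σ = (7.75 − -51.7)/(1.341 − (-0.4677)) = 32.87.
Then μ = -51.7 − (-0.4677)·32.87 = -36.33.
Precision τ = 1/σ² = 1/32.87² = 0.000925.

μ = -36.33, τ = 0.000925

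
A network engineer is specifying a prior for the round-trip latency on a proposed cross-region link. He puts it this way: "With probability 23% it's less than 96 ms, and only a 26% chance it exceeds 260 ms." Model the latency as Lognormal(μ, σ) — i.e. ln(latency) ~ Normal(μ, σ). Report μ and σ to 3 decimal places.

If T ~ Lognormal(μ,σ) then ln T ~ Normal(μ,σ), so the p-quantile of ln T is μ + z_p·σ.
ln(96) = 4.564 and ln(260) = 5.561; z_{0.23} = -0.7388, z_{0.74} = 0.6433.
σ = (5.561 − 4.564)/(0.6433 − (-0.7388)) = 0.721.
μ = 4.564 − (-0.7388)·0.721 = 5.097.

μ ≈ 5.097, σ ≈ 0.721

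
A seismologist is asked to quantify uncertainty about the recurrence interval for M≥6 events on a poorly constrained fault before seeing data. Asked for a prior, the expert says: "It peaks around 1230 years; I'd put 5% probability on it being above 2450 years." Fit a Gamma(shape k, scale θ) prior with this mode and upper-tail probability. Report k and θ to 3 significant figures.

Gamma(k,θ) with k>1 has mode (k−1)θ, so θ = 1230/(k−1).
Need P(X < 2450) = 0.95 with θ tied to k this way. Start at k = 2, θ = 1230: P(X<2450) ≈ 0.592.
Too low — raise k to concentrate. Iterating converges to k ≈ 6.84.
Then θ = 1230/(6.84−1) ≈ 211.

k ≈ 6.84, θ ≈ 211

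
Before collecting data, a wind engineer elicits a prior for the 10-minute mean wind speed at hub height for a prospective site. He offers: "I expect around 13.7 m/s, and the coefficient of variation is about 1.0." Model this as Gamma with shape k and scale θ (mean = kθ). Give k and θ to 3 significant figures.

k ≈ 1, θ ≈ 13.7

For Gamma(k, scale θ): mean = kθ, variance = kθ², so CV = 1/√k.
CV = 1.0, hence k = 1/CV² = 1.
Then θ = mean/k = 13.7/1 = 13.7.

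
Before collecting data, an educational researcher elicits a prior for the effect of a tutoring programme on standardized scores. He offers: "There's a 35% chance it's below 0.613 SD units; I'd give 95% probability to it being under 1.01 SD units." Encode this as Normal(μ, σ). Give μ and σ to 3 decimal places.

For Normal(μ,σ), the p-quantile is μ + z_p·σ. Here z_{0.35} = -0.3853, z_{0.95} = 1.645.
So 0.613 = μ − 0.3853σ and 1.01 = μ + 1.645σ.
Subtracting: σ = (1.01 − 0.613)/(1.645 − (-0.3853)) = 0.196.
Then μ = 0.613 − (-0.3853)·0.196 = 0.688.

μ = 0.688, σ = 0.196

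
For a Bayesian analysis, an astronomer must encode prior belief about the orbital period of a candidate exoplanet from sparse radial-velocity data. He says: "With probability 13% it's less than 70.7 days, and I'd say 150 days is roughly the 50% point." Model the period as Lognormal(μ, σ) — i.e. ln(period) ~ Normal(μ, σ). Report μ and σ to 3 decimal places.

If T ~ Lognormal(μ,σ) then ln T ~ Normal(μ,σ), so the p-quantile of ln T is μ + z_p·σ.
ln(70.7) = 4.258 and ln(150) = 5.011; z_{0.13} = -1.126, z_{0.5} = 0.
σ = (5.011 − 4.258)/(0 − (-1.126)) = 0.668.
μ = 4.258 − (-1.126)·0.668 = 5.011.

μ ≈ 5.011, σ ≈ 0.668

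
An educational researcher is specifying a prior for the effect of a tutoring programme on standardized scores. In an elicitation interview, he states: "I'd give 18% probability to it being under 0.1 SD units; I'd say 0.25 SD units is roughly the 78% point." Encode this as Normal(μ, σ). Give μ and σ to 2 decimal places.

μ = 0.18, σ = 0.09

For Normal(μ,σ), the p-quantile is μ + z_p·σ. Here z_{0.18} = -0.9154, z_{0.78} = 0.7722.
So 0.1 = μ − 0.9154σ and 0.25 = μ + 0.7722σ.
Subtracting: σ = (0.25 − 0.1)/(0.7722 − (-0.9154)) = 0.09.
Then μ = 0.1 − (-0.9154)·0.09 = 0.18.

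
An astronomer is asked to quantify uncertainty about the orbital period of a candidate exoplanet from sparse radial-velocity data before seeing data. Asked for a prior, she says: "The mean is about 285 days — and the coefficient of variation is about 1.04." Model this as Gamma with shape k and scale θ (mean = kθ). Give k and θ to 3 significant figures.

For Gamma(k, scale θ): mean = kθ, variance = kθ², so CV = 1/√k.
CV = 1.04, hence k = 1/CV² = 0.925.
Then θ = mean/k = 285/0.925 = 308.

k ≈ 0.925, θ ≈ 308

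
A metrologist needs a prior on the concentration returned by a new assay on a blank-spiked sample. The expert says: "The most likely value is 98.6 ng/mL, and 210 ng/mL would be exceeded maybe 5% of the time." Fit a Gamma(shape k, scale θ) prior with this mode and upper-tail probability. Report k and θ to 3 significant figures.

Gamma(k,θ) with k>1 has mode (k−1)θ, so θ = 98.6/(k−1).
Need P(X < 210) = 0.95 with θ tied to k this way. Start at k = 2, θ = 98.6: P(X<210) ≈ 0.628.
Too low — raise k to concentrate. Iterating converges to k ≈ 5.83.
Then θ = 98.6/(5.83−1) ≈ 20.4.

k ≈ 5.83, θ ≈ 20.4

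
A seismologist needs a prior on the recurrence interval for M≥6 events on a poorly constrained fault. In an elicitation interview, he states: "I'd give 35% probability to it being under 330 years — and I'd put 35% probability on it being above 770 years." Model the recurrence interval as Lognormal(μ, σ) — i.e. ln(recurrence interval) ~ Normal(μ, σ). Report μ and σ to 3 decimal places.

If T ~ Lognormal(μ,σ) then ln T ~ Normal(μ,σ), so the p-quantile of ln T is μ + z_p·σ.
ln(330) = 5.799 and ln(770) = 6.646; z_{0.35} = -0.3853, z_{0.65} = 0.3853.
σ = (6.646 − 5.799)/(0.3853 − (-0.3853)) = 1.099.
μ = 5.799 − (-0.3853)·1.099 = 6.223.

μ ≈ 6.223, σ ≈ 1.099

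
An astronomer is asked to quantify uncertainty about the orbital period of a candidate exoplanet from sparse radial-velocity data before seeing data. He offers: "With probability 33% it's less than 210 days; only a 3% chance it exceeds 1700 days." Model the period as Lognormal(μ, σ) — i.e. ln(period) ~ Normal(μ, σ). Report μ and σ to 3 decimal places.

If T ~ Lognormal(μ,σ) then ln T ~ Normal(μ,σ), so the p-quantile of ln T is μ + z_p·σ.
ln(210) = 5.347 and ln(1700) = 7.438; z_{0.33} = -0.4399, z_{0.97} = 1.881.
σ = (7.438 − 5.347)/(1.881 − (-0.4399)) = 0.901.
μ = 5.347 − (-0.4399)·0.901 = 5.744.

μ ≈ 5.744, σ ≈ 0.901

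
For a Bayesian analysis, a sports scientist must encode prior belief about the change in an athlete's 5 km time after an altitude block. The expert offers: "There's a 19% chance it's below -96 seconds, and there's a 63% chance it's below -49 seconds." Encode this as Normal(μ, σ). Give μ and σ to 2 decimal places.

μ = -61.89, σ = 38.85

For Normal(μ,σ), the p-quantile is μ + z_p·σ. Here z_{0.19} = -0.8779, z_{0.63} = 0.3319.
So -96 = μ − 0.8779σ and -49 = μ + 0.3319σ.
Subtracting: σ = (-49 − -96)/(0.3319 − (-0.8779)) = 38.85.
Then μ = -96 − (-0.8779)·38.85 = -61.89.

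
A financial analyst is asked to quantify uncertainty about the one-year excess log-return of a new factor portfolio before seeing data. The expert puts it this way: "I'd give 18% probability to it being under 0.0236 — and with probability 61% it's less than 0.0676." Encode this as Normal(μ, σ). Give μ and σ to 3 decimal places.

For Normal(μ,σ), the p-quantile is μ + z_p·σ. Here z_{0.18} = -0.9154, z_{0.61} = 0.2793.
So 0.0236 = μ − 0.9154σ and 0.0676 = μ + 0.2793σ.
Subtracting: σ = (0.0676 − 0.0236)/(0.2793 − (-0.9154)) = 0.037.
Then μ = 0.0236 − (-0.9154)·0.037 = 0.057.

μ = 0.057, σ = 0.037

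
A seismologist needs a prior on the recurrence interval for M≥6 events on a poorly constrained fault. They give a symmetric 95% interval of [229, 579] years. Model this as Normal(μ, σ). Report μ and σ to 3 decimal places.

A symmetric 95% interval runs μ ± z·σ with z = 1.96.
Half-width = 175, so σ = 175/1.96 = 89.287.
μ is the interval midpoint, 404.000.

μ = 404.000, σ = 89.287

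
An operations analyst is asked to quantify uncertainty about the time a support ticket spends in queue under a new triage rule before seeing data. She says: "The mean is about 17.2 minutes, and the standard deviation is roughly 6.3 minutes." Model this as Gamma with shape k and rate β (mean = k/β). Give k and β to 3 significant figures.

k ≈ 7.45, β ≈ 0.433

For Gamma(k, rate β): mean = k/β, variance = k/β², so CV = 1/√k.
CV = SD/mean = 6.3/17.2 = 0.3663, hence k = 1/CV² = 7.45.
Then β = k/mean = 7.45/17.2 = 0.433.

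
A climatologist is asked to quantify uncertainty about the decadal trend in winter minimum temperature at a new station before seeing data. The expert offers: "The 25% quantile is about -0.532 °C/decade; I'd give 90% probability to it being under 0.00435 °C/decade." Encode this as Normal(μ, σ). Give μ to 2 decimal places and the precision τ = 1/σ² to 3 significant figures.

For Normal(μ,σ), the p-quantile is μ + z_p·σ. Here z_{0.25} = -0.6745, z_{0.9} = 1.282.
So -0.532 = μ − 0.6745σ and 0.00435 = μ + 1.282σ.
Subtracting: σ = (0.00435 − -0.532)/(1.282 − (-0.6745)) = 0.27.
Then μ = -0.532 − (-0.6745)·0.27 = -0.35.
Precision τ = 1/σ² = 1/0.2742² = 13.3.

μ = -0.35, τ = 13.3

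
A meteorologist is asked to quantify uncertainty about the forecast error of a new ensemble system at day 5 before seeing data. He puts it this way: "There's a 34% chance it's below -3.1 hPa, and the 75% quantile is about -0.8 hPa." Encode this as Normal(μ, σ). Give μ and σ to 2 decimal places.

The p-quantile of Normal(μ,σ) is μ + z_p·σ, with z_{0.34} = -0.4125 and z_{0.75} = 0.6745.
Eliminate σ: μ = (z₂·x₁ − z₁·x₂)/(z₂ − z₁) = (0.6745·-3.1 − (-0.4125)·-0.8)/1.087 = -2.23.
Then σ = (x₂ − x₁)/(z₂ − z₁) = (-0.8 − -3.1)/1.087 = 2.12.

μ = -2.23, σ = 2.12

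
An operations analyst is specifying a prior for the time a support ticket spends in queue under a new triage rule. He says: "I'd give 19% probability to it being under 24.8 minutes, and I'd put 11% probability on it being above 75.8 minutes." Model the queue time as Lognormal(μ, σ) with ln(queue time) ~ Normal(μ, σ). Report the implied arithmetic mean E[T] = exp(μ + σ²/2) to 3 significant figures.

If T ~ Lognormal(μ,σ) then ln T ~ Normal(μ,σ), so the p-quantile of ln T is μ + z_p·σ.
ln(24.8) = 3.211 and ln(75.8) = 4.328; z_{0.19} = -0.8779, z_{0.89} = 1.227.
σ = (4.328 − 3.211)/(1.227 − (-0.8779)) = 0.531.
μ = 3.211 − (-0.8779)·0.531 = 3.677.
E[T] = exp(μ + σ²/2) = exp(3.677 + 0.1409) = 45.5 minutes.

E[T] ≈ 45.5 minutes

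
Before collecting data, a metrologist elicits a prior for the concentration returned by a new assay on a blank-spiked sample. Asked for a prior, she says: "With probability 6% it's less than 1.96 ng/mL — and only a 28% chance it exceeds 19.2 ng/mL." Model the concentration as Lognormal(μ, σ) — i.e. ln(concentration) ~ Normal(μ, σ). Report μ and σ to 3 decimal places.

If T ~ Lognormal(μ,σ) then ln T ~ Normal(μ,σ), so the p-quantile of ln T is μ + z_p·σ.
ln(1.96) = 0.6729 and ln(19.2) = 2.955; z_{0.06} = -1.555, z_{0.72} = 0.5828.
σ = (2.955 − 0.6729)/(0.5828 − (-1.555)) = 1.068.
μ = 0.6729 − (-1.555)·1.068 = 2.333.

μ ≈ 2.333, σ ≈ 1.068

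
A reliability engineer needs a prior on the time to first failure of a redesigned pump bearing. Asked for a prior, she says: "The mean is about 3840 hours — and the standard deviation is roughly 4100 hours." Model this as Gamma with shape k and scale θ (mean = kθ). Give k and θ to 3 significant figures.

k ≈ 0.877, θ ≈ 4380

For Gamma(k, scale θ): mean = kθ, variance = kθ², so CV = 1/√k.
CV = SD/mean = 4100/3840 = 1.068, hence k = 1/CV² = 0.877.
Then θ = mean/k = 3840/0.877 = 4380.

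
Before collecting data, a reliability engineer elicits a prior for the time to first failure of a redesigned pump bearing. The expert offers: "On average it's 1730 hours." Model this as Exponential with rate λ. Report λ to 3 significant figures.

λ ≈ 0.000578

Exponential mean = 1/λ, so λ = 1/1730.0 = 0.000578.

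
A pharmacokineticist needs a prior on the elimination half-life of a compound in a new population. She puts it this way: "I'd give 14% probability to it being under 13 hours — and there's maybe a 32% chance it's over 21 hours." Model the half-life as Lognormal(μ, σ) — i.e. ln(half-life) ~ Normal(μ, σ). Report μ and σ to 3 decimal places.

μ ≈ 2.900, σ ≈ 0.310

If T ~ Lognormal(μ,σ) then ln T ~ Normal(μ,σ), so the p-quantile of ln T is μ + z_p·σ.
ln(13) = 2.565 and ln(21) = 3.045; z_{0.14} = -1.08, z_{0.68} = 0.4677.
σ = (3.045 − 2.565)/(0.4677 − (-1.08)) = 0.310.
μ = 2.565 − (-1.08)·0.310 = 2.900.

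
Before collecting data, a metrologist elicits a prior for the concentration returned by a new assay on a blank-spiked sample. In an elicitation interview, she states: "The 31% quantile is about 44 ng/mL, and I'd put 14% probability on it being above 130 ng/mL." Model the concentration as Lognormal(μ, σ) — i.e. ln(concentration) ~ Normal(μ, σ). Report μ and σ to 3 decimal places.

If T ~ Lognormal(μ,σ) then ln T ~ Normal(μ,σ), so the p-quantile of ln T is μ + z_p·σ.
ln(44) = 3.784 and ln(130) = 4.868; z_{0.31} = -0.4959, z_{0.86} = 1.08.
σ = (4.868 − 3.784)/(1.08 − (-0.4959)) = 0.687.
μ = 3.784 − (-0.4959)·0.687 = 4.125.

μ ≈ 4.125, σ ≈ 0.687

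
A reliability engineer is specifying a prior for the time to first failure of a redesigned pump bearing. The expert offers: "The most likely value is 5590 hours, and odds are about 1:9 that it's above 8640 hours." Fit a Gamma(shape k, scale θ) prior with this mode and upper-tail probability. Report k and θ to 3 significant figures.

k ≈ 10.9, θ ≈ 567

Gamma(k,θ) with k>1 has mode (k−1)θ, so θ = 5590/(k−1).
Need P(X < 8640) = 0.9 with θ tied to k this way. Start at k = 2, θ = 5590: P(X<8640) ≈ 0.457.
Too low — raise k to concentrate. Iterating converges to k ≈ 10.9.
Then θ = 5590/(10.9−1) ≈ 567.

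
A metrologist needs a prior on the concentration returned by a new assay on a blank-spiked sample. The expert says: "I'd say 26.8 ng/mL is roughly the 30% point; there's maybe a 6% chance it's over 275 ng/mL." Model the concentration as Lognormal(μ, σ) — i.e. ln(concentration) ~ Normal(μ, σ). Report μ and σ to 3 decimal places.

If T ~ Lognormal(μ,σ) then ln T ~ Normal(μ,σ), so the p-quantile of ln T is μ + z_p·σ.
ln(26.8) = 3.288 and ln(275) = 5.617; z_{0.3} = -0.5244, z_{0.94} = 1.555.
σ = (5.617 − 3.288)/(1.555 − (-0.5244)) = 1.120.
μ = 3.288 − (-0.5244)·1.120 = 3.876.

μ ≈ 3.876, σ ≈ 1.120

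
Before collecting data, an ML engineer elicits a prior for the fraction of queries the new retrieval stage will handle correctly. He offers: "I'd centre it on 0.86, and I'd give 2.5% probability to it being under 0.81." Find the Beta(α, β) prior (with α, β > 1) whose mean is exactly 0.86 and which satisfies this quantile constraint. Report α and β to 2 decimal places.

With mean 0.86 fixed, write α = 0.86s, β = 0.14s where s = α+β.
Need P(θ < 0.81) = 0.025 under Beta(0.86s, 0.14s). Normal approximation: (q−m)/√(m(1−m)/s) ≈ z_{0.025} = -1.96, so s ≈ 0.86·0.14·(-1.96)²/(0.81−0.86)² = 185.0.
At s = 185.0: P(θ<0.81) ≈ 0.032. Adjusting to match 0.025 gives s ≈ 209.46.
So α = 0.86·209.46 ≈ 180.13, β = 0.14·209.46 ≈ 29.32.

α ≈ 180.13, β ≈ 29.32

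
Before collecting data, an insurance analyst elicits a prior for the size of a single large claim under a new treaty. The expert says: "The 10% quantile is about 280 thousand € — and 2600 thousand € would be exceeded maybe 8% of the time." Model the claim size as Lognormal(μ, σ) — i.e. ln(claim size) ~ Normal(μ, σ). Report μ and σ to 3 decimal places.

If T ~ Lognormal(μ,σ) then ln T ~ Normal(μ,σ), so the p-quantile of ln T is μ + z_p·σ.
ln(280) = 5.635 and ln(2600) = 7.863; z_{0.1} = -1.282, z_{0.92} = 1.405.
σ = (7.863 − 5.635)/(1.405 − (-1.282)) = 0.829.
μ = 5.635 − (-1.282)·0.829 = 6.698.

μ ≈ 6.698, σ ≈ 0.829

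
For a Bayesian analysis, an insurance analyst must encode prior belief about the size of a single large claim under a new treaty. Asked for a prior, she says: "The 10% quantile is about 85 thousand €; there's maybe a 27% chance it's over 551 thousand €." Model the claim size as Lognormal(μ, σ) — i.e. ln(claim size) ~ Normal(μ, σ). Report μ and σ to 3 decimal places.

If T ~ Lognormal(μ,σ) then ln T ~ Normal(μ,σ), so the p-quantile of ln T is μ + z_p·σ.
ln(85) = 4.443 and ln(551) = 6.312; z_{0.1} = -1.282, z_{0.73} = 0.6128.
σ = (6.312 − 4.443)/(0.6128 − (-1.282)) = 0.987.
μ = 4.443 − (-1.282)·0.987 = 5.707.

μ ≈ 5.707, σ ≈ 0.987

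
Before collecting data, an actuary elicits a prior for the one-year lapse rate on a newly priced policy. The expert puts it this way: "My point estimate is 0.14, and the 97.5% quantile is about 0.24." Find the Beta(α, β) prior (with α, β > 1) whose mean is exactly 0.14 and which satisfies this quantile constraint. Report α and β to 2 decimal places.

With mean 0.14 fixed, write α = 0.14s, β = 0.86s where s = α+β.
Need P(θ < 0.24) = 0.975 under Beta(0.14s, 0.86s). Normal approximation: (q−m)/√(m(1−m)/s) ≈ z_{0.975} = 1.96, so s ≈ 0.14·0.86·(1.96)²/(0.24−0.14)² = 46.3.
At s = 46.3: P(θ<0.24) ≈ 0.962. Adjusting to match 0.975 gives s ≈ 57.31.
So α = 0.14·57.31 ≈ 8.02, β = 0.86·57.31 ≈ 49.29.

α ≈ 8.02, β ≈ 49.29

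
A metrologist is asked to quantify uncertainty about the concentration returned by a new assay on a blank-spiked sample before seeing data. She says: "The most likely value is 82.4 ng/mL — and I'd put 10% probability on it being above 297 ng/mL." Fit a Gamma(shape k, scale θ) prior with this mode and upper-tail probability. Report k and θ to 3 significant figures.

k ≈ 2.13, θ ≈ 72.6

Gamma(k,θ) with k>1 has mode (k−1)θ, so θ = 82.4/(k−1).
Need P(X < 297) = 0.9 with θ tied to k this way. Start at k = 2, θ = 82.4: P(X<297) ≈ 0.875.
Too low — raise k to concentrate. Iterating converges to k ≈ 2.13.
Then θ = 82.4/(2.13−1) ≈ 72.6.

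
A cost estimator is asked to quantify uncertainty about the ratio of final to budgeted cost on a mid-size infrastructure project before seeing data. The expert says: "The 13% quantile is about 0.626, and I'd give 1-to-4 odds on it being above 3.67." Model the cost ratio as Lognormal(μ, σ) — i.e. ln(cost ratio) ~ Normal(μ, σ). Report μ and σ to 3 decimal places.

μ ≈ 0.544, σ ≈ 0.899

If T ~ Lognormal(μ,σ) then ln T ~ Normal(μ,σ), so the p-quantile of ln T is μ + z_p·σ.
ln(0.626) = -0.4684 and ln(3.67) = 1.3; z_{0.13} = -1.126, z_{0.8} = 0.8416.
σ = (1.3 − -0.4684)/(0.8416 − (-1.126)) = 0.899.
μ = -0.4684 − (-1.126)·0.899 = 0.544.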